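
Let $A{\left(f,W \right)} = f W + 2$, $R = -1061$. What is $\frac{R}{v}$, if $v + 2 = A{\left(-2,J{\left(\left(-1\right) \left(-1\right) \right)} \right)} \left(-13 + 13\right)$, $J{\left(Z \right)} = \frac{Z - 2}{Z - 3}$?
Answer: $\frac{1061}{2} \approx 530.5$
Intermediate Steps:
$J{\left(Z \right)} = \frac{-2 + Z}{-3 + Z}$
$A{\left(f,W \right)} = 2 + W f$ ($A{\left(f,W \right)} = W f + 2 = 2 + W f$)
$v = -2$ ($v = -2 + \left(2 + \frac{-2 - -1}{-3 - -1} \left(-2\right)\right) \left(-13 + 13\right) = -2 + \left(2 + \frac{-2 + 1}{-3 + 1} \left(-2\right)\right) 0 = -2 + \left(2 + \frac{1}{-2} \left(-1\right) \left(-2\right)\right) 0 = -2 + \left(2 + \left(- \frac{1}{2}\right) \left(-1\right) \left(-2\right)\right) 0 = -2 + \left(2 + \frac{1}{2} \left(-2\right)\right) 0 = -2 + \left(2 - 1\right) 0 = -2 + 1 \cdot 0 = -2 + 0 = -2$)
$\frac{R}{v} = - \frac{1061}{-2} = \left(-1061\right) \left(- \frac{1}{2}\right) = \frac{1061}{2}$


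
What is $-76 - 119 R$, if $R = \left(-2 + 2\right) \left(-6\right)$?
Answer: $-76$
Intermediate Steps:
$R = 0$ ($R = 0 \left(-6\right) = 0$)
$-76 - 119 R = -76 - 0 = -76 + 0 = -76$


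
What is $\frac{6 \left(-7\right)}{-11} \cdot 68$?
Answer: $\frac{2856}{11} \approx 259.64$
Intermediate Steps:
$\frac{6 \left(-7\right)}{-11} \cdot 68 = \left(- \frac{1}{11}\right) \left(-42\right) 68 = \frac{42}{11} \cdot 68 = \frac{2856}{11}$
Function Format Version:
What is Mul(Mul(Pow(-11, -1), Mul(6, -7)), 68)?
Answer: Rational(2856, 11) ≈ 259.64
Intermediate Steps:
Mul(Mul(Pow(-11, -1), Mul(6, -7)), 68) = Mul(Mul(Rational(-1, 11), -42), 68) = Mul(Rational(42, 11), 68) = Rational(2856, 11)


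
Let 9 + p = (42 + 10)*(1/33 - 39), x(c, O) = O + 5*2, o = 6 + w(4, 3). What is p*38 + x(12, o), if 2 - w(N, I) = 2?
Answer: -2551894/33 ≈ -77330.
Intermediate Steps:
w(N, I) = 0 (w(N, I) = 2 - 1*2 = 2 - 2 = 0)
o = 6 (o = 6 + 0 = 6)
x(c, O) = 10 + O (x(c, O) = O + 10 = 10 + O)
p = -67169/33 (p = -9 + (42 + 10)*(1/33 - 39) = -9 + 52*(1/33 - 39) = -9 + 52*(-1286/33) = -9 - 66872/33 = -67169/33 ≈ -2035.4)
p*38 + x(12, o) = -67169/33*38 + (10 + 6) = -2552422/33 + 16 = -2551894/33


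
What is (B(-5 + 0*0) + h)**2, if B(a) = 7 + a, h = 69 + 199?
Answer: 72900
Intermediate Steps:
h = 268
(B(-5 + 0*0) + h)**2 = ((7 + (-5 + 0*0)) + 268)**2 = ((7 + (-5 + 0)) + 268)**2 = ((7 - 5) + 268)**2 = (2 + 268)**2 = 270**2 = 72900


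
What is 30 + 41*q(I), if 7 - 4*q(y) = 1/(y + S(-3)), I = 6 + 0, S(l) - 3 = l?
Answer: 2401/24 ≈ 100.04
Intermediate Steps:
S(l) = 3 + l
I = 6
q(y) = 7/4 - 1/(4*y) (q(y) = 7/4 - 1/(4*(y + (3 - 3))) = 7/4 - 1/(4*(y + 0)) = 7/4 - 1/(4*y))
30 + 41*q(I) = 30 + 41*((¼)*(-1 + 7*6)/6) = 30 + 41*((¼)*(⅙)*(-1 + 42)) = 30 + 41*((¼)*(⅙)*41) = 30 + 41*(41/24) = 30 + 1681/24 = 2401/24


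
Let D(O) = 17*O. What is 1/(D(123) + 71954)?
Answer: 1/74045 ≈ 1.3505e-5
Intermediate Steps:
1/(D(123) + 71954) = 1/(17*123 + 71954) = 1/(2091 + 71954) = 1/74045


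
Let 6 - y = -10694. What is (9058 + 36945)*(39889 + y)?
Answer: 2327245767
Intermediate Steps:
y = 10700 (y = 6 - 1*(-10694) = 6 + 10694 = 10700)
(9058 + 36945)*(39889 + y) = (9058 + 36945)*(39889 + 10700) = 46003*50589 = 2327245767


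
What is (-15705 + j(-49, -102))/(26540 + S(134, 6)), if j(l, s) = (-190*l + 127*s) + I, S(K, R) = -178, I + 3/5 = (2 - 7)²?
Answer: -96623/131810 ≈ -0.73305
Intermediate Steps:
I = 122/5 (I = -⅗ + (2 - 7)² = -⅗ + (-5)² = -⅗ + 25 = 122/5 ≈ 24.400)
j(l, s) = 122/5 - 190*l + 127*s (j(l, s) = (-190*l + 127*s) + 122/5 = 122/5 - 190*l + 127*s)
(-15705 + j(-49, -102))/(26540 + S(134, 6)) = (-15705 + (122/5 - 190*(-49) + 127*(-102)))/(26540 - 178) = (-15705 + (122/5 + 9310 - 12954))/26362 = (-15705 - 18098/5)*(1/26362) = -96623/5*1/26362 = -96623/131810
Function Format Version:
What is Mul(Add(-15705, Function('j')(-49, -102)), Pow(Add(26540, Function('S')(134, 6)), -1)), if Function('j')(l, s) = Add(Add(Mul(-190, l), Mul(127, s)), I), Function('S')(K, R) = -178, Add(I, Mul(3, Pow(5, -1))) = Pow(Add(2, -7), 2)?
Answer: Rational(-96623, 131810) ≈ -0.73305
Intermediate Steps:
I = Rational(122, 5) (I = Add(Rational(-3, 5), Pow(Add(2, -7), 2)) = Add(Rational(-3, 5), Pow(-5, 2)) = Add(Rational(-3, 5), 25) = Rational(122, 5) ≈ 24.400)
Function('j')(l, s) = Add(Rational(122, 5), Mul(-190, l), Mul(127, s)) (Function('j')(l, s) = Add(Add(Mul(-190, l), Mul(127, s)), Rational(122, 5)) = Add(Rational(122, 5), Mul(-190, l), Mul(127, s)))
Mul(Add(-15705, Function('j')(-49, -102)), Pow(Add(26540, Function('S')(134, 6)), -1)) = Mul(Add(-15705, Add(Rational(122, 5), Mul(-190, -49), Mul(127, -102))), Pow(Add(26540, -178), -1)) = Mul(Add(-15705, Add(Rational(122, 5), 9310, -12954)), Pow(26362, -1)) = Mul(Add(-15705, Rational(-18098, 5)), Rational(1, 26362)) = Mul(Rational(-96623, 5), Rational(1, 26362)) = Rational(-96623, 131810)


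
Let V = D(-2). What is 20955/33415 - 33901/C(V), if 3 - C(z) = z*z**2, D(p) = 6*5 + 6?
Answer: 422083106/311781999 ≈ 1.3538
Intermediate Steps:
D(p) = 36 (D(p) = 30 + 6 = 36)
V = 36
C(z) = 3 - z**3 (C(z) = 3 - z*z**2 = 3 - z**3)
20955/33415 - 33901/C(V) = 20955/33415 - 33901/(3 - 1*36**3) = 20955*(1/33415) - 33901/(3 - 1*46656) = 4191/6683 - 33901/(3 - 46656) = 4191/6683 - 33901/(-46653) = 4191/6683 - 33901*(-1/46653) = 4191/6683 + 33901/46653 = 422083106/311781999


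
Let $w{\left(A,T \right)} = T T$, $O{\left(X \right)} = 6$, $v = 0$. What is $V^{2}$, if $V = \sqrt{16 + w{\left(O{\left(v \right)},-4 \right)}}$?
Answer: $32$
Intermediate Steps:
$w{\left(A,T \right)} = T^{2}$
$V = 4 \sqrt{2}$ ($V = \sqrt{16 + \left(-4\right)^{2}} = \sqrt{16 + 16} = \sqrt{32} = 4 \sqrt{2} \approx 5.6569$)
$V^{2} = \left(4 \sqrt{2}\right)^{2} = 32$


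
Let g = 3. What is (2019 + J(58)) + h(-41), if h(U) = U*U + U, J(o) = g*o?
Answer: 3833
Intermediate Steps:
J(o) = 3*o
h(U) = U + U² (h(U) = U² + U = U + U²)
(2019 + J(58)) + h(-41) = (2019 + 3*58) - 41*(1 - 41) = (2019 + 174) - 41*(-40) = 2193 + 1640 = 3833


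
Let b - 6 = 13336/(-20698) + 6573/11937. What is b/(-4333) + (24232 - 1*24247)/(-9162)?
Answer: 21336881959/77845230303846 ≈ 0.00027409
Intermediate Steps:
b = 243214713/41178671 (b = 6 + (13336/(-20698) + 6573/11937) = 6 + (13336*(-1/20698) + 6573*(1/11937)) = 6 + (-6668/10349 + 2191/3979) = 6 - 3857313/41178671 = 243214713/41178671 ≈ 5.9063)
b/(-4333) + (24232 - 1*24247)/(-9162) = (243214713/41178671)/(-4333) + (24232 - 1*24247)/(-9162) = (243214713/41178671)*(-1/4333) + (24232 - 24247)*(-1/9162) = -34744959/25489597349 - 15*(-1/9162) = -34744959/25489597349 + 5/3054 = 21336881959/77845230303846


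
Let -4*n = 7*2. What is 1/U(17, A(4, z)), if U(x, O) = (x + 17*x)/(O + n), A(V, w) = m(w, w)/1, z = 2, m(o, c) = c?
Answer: -1/204 ≈ -0.0049020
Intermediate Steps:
A(V, w) = w (A(V, w) = w/1 = w*1 = w)
n = -7/2 (n = -7*2/4 = -¼*14 = -7/2 ≈ -3.5000)
U(x, O) = 18*x/(-7/2 + O) (U(x, O) = (x + 17*x)/(O - 7/2) = (18*x)/(-7/2 + O) = 18*x/(-7/2 + O))
1/U(17, A(4, z)) = 1/(36*17/(-7 + 2*2)) = 1/(36*17/(-7 + 4)) = 1/(36*17/(-3)) = 1/(36*17*(-⅓)) = 1/(-204) = -1/204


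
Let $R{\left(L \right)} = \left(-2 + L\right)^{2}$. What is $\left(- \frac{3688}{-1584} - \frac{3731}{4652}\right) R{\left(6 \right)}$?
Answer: $\frac{2811668}{115137} \approx 24.42$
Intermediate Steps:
$\left(- \frac{3688}{-1584} - \frac{3731}{4652}\right) R{\left(6 \right)} = \left(- \frac{3688}{-1584} - \frac{3731}{4652}\right) \left(-2 + 6\right)^{2} = \left(\left(-3688\right) \left(- \frac{1}{1584}\right) - \frac{3731}{4652}\right) 4^{2} = \left(\frac{461}{198} - \frac{3731}{4652}\right) 16 = \frac{702917}{460548} \cdot 16 = \frac{2811668}{115137}$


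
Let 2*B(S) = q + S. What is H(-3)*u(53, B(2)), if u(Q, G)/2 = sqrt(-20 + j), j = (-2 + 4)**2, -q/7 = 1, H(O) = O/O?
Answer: 8*I ≈ 8.0*I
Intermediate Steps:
H(O) = 1
q = -7 (q = -7*1 = -7)
j = 4 (j = 2**2 = 4)
B(S) = -7/2 + S/2 (B(S) = (-7 + S)/2 = -7/2 + S/2)
u(Q, G) = 8*I (u(Q, G) = 2*sqrt(-20 + 4) = 2*sqrt(-16) = 2*(4*I) = 8*I)
H(-3)*u(53, B(2)) = 1*(8*I) = 8*I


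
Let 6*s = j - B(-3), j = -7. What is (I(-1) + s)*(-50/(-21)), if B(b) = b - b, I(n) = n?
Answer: -325/63 ≈ -5.1587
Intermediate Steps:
B(b) = 0
s = -7/6 (s = (-7 - 1*0)/6 = (-7 + 0)/6 = (1/6)*(-7) = -7/6 ≈ -1.1667)
(I(-1) + s)*(-50/(-21)) = (-1 - 7/6)*(-50/(-21)) = -(-325)*(-1)/(3*21) = -13/6*50/21 = -325/63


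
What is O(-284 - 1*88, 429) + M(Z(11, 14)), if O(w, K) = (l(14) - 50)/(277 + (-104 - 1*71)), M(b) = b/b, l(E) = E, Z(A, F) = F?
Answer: 11/17 ≈ 0.64706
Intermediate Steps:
M(b) = 1
O(w, K) = -6/17 (O(w, K) = (14 - 50)/(277 + (-104 - 1*71)) = -36/(277 + (-104 - 71)) = -36/(277 - 175) = -36/102 = -36*1/102 = -6/17)
O(-284 - 1*88, 429) + M(Z(11, 14)) = -6/17 + 1 = 11/17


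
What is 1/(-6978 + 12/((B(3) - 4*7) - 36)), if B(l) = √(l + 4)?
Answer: -4755635/33185714238 + √7/16592857119 ≈ -0.00014330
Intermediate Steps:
B(l) = √(4 + l)
1/(-6978 + 12/((B(3) - 4*7) - 36)) = 1/(-6978 + 12/((√(4 + 3) - 4*7) - 36)) = 1/(-6978 + 12/((√7 - 28) - 36)) = 1/(-6978 + 12/((-28 + √7) - 36)) = 1/(-6978 + 12/(-64 + √7))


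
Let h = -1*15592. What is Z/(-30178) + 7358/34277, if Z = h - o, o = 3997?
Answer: 893501877/1034411306 ≈ 0.86378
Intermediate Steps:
h = -15592
Z = -19589 (Z = -15592 - 1*3997 = -15592 - 3997 = -19589)
Z/(-30178) + 7358/34277 = -19589/(-30178) + 7358/34277 = -19589*(-1/30178) + 7358*(1/34277) = 19589/30178 + 7358/34277 = 893501877/1034411306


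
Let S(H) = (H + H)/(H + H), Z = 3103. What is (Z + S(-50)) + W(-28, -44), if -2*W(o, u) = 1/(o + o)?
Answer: 347649/112 ≈ 3104.0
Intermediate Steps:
W(o, u) = -1/(4*o) (W(o, u) = -1/(2*(o + o)) = -1/(2*o)/2 = -1/(4*o))
S(H) = 1 (S(H) = (2*H)/((2*H)) = (2*H)*(1/(2*H)) = 1)
(Z + S(-50)) + W(-28, -44) = (3103 + 1) - ¼/(-28) = 3104 - ¼*(-1/28) = 3104 + 1/112 = 347649/112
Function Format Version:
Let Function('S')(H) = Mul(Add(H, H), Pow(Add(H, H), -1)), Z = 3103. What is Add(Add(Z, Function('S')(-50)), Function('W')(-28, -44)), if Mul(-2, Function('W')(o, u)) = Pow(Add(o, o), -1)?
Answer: Rational(347649, 112) ≈ 3104.0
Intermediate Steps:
Function('W')(o, u) = Mul(Rational(-1, 4), Pow(o, -1)) (Function('W')(o, u) = Mul(Rational(-1, 2), Pow(Add(o, o), -1)) = Mul(Rational(-1, 2), Pow(Mul(2, o), -1)) = Mul(Rational(-1, 2), Mul(Rational(1, 2), Pow(o, -1))) = Mul(Rational(-1, 4), Pow(o, -1)))
Function('S')(H) = 1 (Function('S')(H) = Mul(Mul(2, H), Pow(Mul(2, H), -1)) = Mul(Mul(2, H), Mul(Rational(1, 2), Pow(H, -1))) = 1)
Add(Add(Z, Function('S')(-50)), Function('W')(-28, -44)) = Add(Add(3103, 1), Mul(Rational(-1, 4), Pow(-28, -1))) = Add(3104, Mul(Rational(-1, 4), Rational(-1, 28))) = Add(3104, Rational(1, 112)) = Rational(347649, 112)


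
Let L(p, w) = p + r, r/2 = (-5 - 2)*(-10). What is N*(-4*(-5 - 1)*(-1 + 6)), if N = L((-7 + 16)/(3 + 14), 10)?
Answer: 286680/17 ≈ 16864.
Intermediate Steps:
r = 140 (r = 2*((-5 - 2)*(-10)) = 2*(-7*(-10)) = 2*70 = 140)
L(p, w) = 140 + p (L(p, w) = p + 140 = 140 + p)
N = 2389/17 (N = 140 + (-7 + 16)/(3 + 14) = 140 + 9/17 = 2389/17 ≈ 140.53)
N*(-4*(-5 - 1)*(-1 + 6)) = 2389*(-4*(-5 - 1)*(-1 + 6))/17 = 2389*(-(-24)*5)/17 = 2389*(-4*(-30))/17 = (2389/17)*120 = 286680/17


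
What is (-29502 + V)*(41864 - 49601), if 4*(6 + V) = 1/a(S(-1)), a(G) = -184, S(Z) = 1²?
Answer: 168031307193/736 ≈ 2.2830e+8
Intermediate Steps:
S(Z) = 1
V = -4417/736 (V = -6 + (¼)/(-184) = -6 + (¼)*(-1/184) = -6 - 1/736 = -4417/736 ≈ -6.0014)
(-29502 + V)*(41864 - 49601) = (-29502 - 4417/736)*(41864 - 49601) = -21717889/736*(-7737) = 168031307193/736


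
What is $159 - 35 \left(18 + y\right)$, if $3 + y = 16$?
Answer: $-926$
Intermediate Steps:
$y = 13$ ($y = -3 + 16 = 13$)
$159 - 35 \left(18 + y\right) = 159 - 35 \left(18 + 13\right) = 159 - 1085 = -926$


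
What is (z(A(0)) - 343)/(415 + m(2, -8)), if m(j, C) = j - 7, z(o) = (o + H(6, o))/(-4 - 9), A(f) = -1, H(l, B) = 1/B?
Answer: -4457/5330 ≈ -0.83621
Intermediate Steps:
z(o) = -o/13 - 1/(13*o) (z(o) = (o + 1/o)/(-4 - 9) = (o + 1/o)/(-13) = (o + 1/o)*(-1/13) = -o/13 - 1/(13*o))
m(j, C) = -7 + j
(z(A(0)) - 343)/(415 + m(2, -8)) = ((1/13)*(-1 - 1*(-1)**2)/(-1) - 343)/(415 + (-7 + 2)) = ((1/13)*(-1)*(-1 - 1*1) - 343)/(415 - 5) = ((1/13)*(-1)*(-1 - 1) - 343)/410 = ((1/13)*(-1)*(-2) - 343)*(1/410) = (2/13 - 343)*(1/410) = -4457/13*1/410 = -4457/5330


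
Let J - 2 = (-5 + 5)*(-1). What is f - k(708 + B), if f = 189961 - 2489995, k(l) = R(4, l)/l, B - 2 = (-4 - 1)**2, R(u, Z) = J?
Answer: -1690524992/735 ≈ -2.3000e+6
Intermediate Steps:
J = 2 (J = 2 + (-5 + 5)*(-1) = 2 + 0*(-1) = 2 + 0 = 2)
R(u, Z) = 2
B = 27 (B = 2 + (-4 - 1)**2 = 2 + (-5)**2 = 2 + 25 = 27)
k(l) = 2/l
f = -2300034
f - k(708 + B) = -2300034 - 2/(708 + 27) = -2300034 - 2/735 = -1690524992/735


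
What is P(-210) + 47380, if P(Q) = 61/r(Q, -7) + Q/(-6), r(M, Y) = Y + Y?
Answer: 663749/14 ≈ 47411.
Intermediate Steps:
r(M, Y) = 2*Y
P(Q) = -61/14 - Q/6 (P(Q) = 61/((2*(-7))) + Q/(-6) = 61/(-14) + Q*(-⅙) = 61*(-1/14) - Q/6 = -61/14 - Q/6)
P(-210) + 47380 = (-61/14 - ⅙*(-210)) + 47380 = (-61/14 + 35) + 47380 = 429/14 + 47380 = 663749/14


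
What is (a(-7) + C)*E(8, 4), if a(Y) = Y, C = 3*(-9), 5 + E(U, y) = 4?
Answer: 34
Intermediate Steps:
E(U, y) = -1 (E(U, y) = -5 + 4 = -1)
C = -27
(a(-7) + C)*E(8, 4) = (-7 - 27)*(-1) = -34*(-1) = 34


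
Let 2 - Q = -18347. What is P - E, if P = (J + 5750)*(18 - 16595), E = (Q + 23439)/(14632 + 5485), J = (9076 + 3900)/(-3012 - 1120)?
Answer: -1979703149222558/20780861 ≈ -9.5266e+7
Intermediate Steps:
Q = 18349 (Q = 2 - 1*(-18347) = 2 + 18347 = 18349)
J = -3244/1033 (J = 12976/(-4132) = 12976*(-1/4132) = -3244/1033 ≈ -3.1404)
E = 41788/20117 (E = (18349 + 23439)/(14632 + 5485) = 41788/20117 ≈ 2.0772)
P = -98409459962/1033 (P = (-3244/1033 + 5750)*(18 - 16595) = (5936506/1033)*(-16577) = -98409459962/1033 ≈ -9.5266e+7)
P - E = -98409459962/1033 - 1*41788/20117 = -98409459962/1033 - 41788/20117 = -1979703149222558/20780861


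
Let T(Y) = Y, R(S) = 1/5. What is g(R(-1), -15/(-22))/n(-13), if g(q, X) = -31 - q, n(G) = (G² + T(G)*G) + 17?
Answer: -156/1775 ≈ -0.087887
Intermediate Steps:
R(S) = ⅕
n(G) = 17 + 2*G² (n(G) = (G² + G*G) + 17 = (G² + G²) + 17 = 2*G² + 17 = 17 + 2*G²)
g(R(-1), -15/(-22))/n(-13) = (-31 - 1*⅕)/(17 + 2*(-13)²) = (-31 - ⅕)/(17 + 2*169) = -156/(5*(17 + 338)) = -156/5/355 = -156/5*1/355 = -156/1775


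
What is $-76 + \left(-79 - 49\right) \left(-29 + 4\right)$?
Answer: $3124$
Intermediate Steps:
$-76 + \left(-79 - 49\right) \left(-29 + 4\right) = -76 - -3200 = -76 + 3200 = 3124$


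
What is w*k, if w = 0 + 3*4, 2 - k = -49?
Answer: 612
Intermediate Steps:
k = 51 (k = 2 - 1*(-49) = 2 + 49 = 51)
w = 12 (w = 0 + 12 = 12)
w*k = 12*51 = 612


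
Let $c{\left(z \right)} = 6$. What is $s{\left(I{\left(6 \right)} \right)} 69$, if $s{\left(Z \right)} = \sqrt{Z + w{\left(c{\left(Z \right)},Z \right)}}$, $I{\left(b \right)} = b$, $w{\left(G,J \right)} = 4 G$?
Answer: $69 \sqrt{30} \approx 377.93$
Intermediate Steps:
$s{\left(Z \right)} = \sqrt{24 + Z}$ ($s{\left(Z \right)} = \sqrt{Z + 4 \cdot 6} = \sqrt{Z + 24} = \sqrt{24 + Z}$)
$s{\left(I{\left(6 \right)} \right)} 69 = \sqrt{24 + 6} \cdot 69 = \sqrt{30} \cdot 69 = 69 \sqrt{30}$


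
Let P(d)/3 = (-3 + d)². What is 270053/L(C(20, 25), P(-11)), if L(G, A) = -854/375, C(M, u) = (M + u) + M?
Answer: -14467125/122 ≈ -1.1858e+5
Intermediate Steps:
C(M, u) = u + 2*M
P(d) = 3*(-3 + d)²
L(G, A) = -854/375 (L(G, A) = -854*1/375 = -854/375)
270053/L(C(20, 25), P(-11)) = 270053/(-854/375) = 270053*(-375/854) = -14467125/122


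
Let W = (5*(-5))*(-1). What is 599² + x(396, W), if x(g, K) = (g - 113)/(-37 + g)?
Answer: 128809842/359 ≈ 3.5880e+5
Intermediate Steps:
W = 25 (W = -25*(-1) = 25)
x(g, K) = (-113 + g)/(-37 + g)
599² + x(396, W) = 599² + (-113 + 396)/(-37 + 396) = 358801 + 283/359 = 128809842/359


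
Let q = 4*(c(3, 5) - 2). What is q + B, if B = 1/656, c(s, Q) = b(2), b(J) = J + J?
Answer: 5249/656 ≈ 8.0015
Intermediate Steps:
b(J) = 2*J
c(s, Q) = 4 (c(s, Q) = 2*2 = 4)
q = 8 (q = 4*(4 - 2) = 4*2 = 8)
B = 1/656 ≈ 0.0015244
q + B = 8 + 1/656 = 5249/656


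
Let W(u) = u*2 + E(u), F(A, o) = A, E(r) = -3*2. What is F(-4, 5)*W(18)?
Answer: -120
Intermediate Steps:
E(r) = -6
W(u) = -6 + 2*u (W(u) = u*2 - 6 = 2*u - 6 = -6 + 2*u)
F(-4, 5)*W(18) = -4*(-6 + 2*18) = -4*(-6 + 36) = -4*30 = -120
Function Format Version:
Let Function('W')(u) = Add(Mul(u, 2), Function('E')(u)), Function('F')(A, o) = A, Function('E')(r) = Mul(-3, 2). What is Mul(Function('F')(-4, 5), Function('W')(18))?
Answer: -120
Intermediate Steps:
Function('E')(r) = -6
Function('W')(u) = Add(-6, Mul(2, u)) (Function('W')(u) = Add(Mul(u, 2), -6) = Add(Mul(2, u), -6) = Add(-6, Mul(2, u)))
Mul(Function('F')(-4, 5), Function('W')(18)) = Mul(-4, Add(-6, Mul(2, 18))) = Mul(-4, Add(-6, 36)) = Mul(-4, 30) = -120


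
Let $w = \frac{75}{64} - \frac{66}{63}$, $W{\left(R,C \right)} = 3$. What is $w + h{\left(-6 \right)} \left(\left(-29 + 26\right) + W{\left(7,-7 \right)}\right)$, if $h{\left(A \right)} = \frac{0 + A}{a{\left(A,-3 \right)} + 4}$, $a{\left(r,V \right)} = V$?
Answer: $\frac{167}{1344} \approx 0.12426$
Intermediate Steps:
$w = \frac{167}{1344}$ ($w = 75 \cdot \frac{1}{64} - \frac{22}{21} = \frac{75}{64} - \frac{22}{21} = \frac{167}{1344} \approx 0.12426$)
$h{\left(A \right)} = A$ ($h{\left(A \right)} = \frac{0 + A}{-3 + 4} = \frac{A}{1} = A 1 = A$)
$w + h{\left(-6 \right)} \left(\left(-29 + 26\right) + W{\left(7,-7 \right)}\right) = \frac{167}{1344} - 6 \left(\left(-29 + 26\right) + 3\right) = \frac{167}{1344} - 6 \left(-3 + 3\right) = \frac{167}{1344} - 0 = \frac{167}{1344} + 0 = \frac{167}{1344}$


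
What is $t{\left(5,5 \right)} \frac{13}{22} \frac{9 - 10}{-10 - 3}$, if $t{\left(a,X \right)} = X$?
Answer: $\frac{5}{22} \approx 0.22727$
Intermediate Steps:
$t{\left(5,5 \right)} \frac{13}{22} \frac{9 - 10}{-10 - 3} = 5 \cdot \frac{13}{22} \frac{9 - 10}{-10 - 3} = 5 \cdot 13 \cdot \frac{1}{22} \left(- \frac{1}{-13}\right) = 5 \cdot \frac{13}{22} \left(\left(-1\right) \left(- \frac{1}{13}\right)\right) = \frac{65}{22} \cdot \frac{1}{13} = \frac{5}{22}$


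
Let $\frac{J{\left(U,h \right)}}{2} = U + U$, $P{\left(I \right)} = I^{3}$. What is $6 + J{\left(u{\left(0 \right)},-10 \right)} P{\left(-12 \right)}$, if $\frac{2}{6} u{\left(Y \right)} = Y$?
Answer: $6$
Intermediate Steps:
$u{\left(Y \right)} = 3 Y$
$J{\left(U,h \right)} = 4 U$ ($J{\left(U,h \right)} = 2 \left(U + U\right) = 2 \cdot 2 U = 4 U$)
$6 + J{\left(u{\left(0 \right)},-10 \right)} P{\left(-12 \right)} = 6 + 4 \cdot 3 \cdot 0 \left(-12\right)^{3} = 6 + 4 \cdot 0 \left(-1728\right) = 6 + 0 \left(-1728\right) = 6 + 0 = 6$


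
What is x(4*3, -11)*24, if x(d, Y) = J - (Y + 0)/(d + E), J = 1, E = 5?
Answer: 672/17 ≈ 39.529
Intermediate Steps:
x(d, Y) = 1 - Y/(5 + d) (x(d, Y) = 1 - (Y + 0)/(d + 5) = 1 - Y/(5 + d))
x(4*3, -11)*24 = ((5 + 4*3 - 1*(-11))/(5 + 4*3))*24 = ((5 + 12 + 11)/(5 + 12))*24 = (28/17)*24 = 672/17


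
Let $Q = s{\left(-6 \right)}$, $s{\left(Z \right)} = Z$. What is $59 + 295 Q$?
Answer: $-1711$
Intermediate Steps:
$Q = -6$
$59 + 295 Q = 59 + 295 \left(-6\right) = 59 - 1770 = -1711$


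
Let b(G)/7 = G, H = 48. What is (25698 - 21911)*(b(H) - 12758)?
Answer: -47042114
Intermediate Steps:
b(G) = 7*G
(25698 - 21911)*(b(H) - 12758) = (25698 - 21911)*(7*48 - 12758) = 3787*(336 - 12758) = 3787*(-12422) = -47042114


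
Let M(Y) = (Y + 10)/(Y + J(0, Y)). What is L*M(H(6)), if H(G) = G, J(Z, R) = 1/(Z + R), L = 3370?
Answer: 323520/37 ≈ 8743.8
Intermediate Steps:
J(Z, R) = 1/(R + Z)
M(Y) = (10 + Y)/(Y + 1/Y) (M(Y) = (Y + 10)/(Y + 1/(Y + 0)) = (10 + Y)/(Y + 1/Y))
L*M(H(6)) = 3370*(6*(10 + 6)/(1 + 6**2)) = 3370*(6*16/(1 + 36)) = 3370*(6*16/37) = 3370*(6*(1/37)*16) = 3370*(96/37) = 323520/37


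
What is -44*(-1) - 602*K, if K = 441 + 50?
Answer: -295538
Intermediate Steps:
K = 491
-44*(-1) - 602*K = -44*(-1) - 602*491 = 44 - 295582 = -295538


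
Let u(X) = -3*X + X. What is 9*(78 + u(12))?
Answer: 486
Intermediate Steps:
u(X) = -2*X
9*(78 + u(12)) = 9*(78 - 2*12) = 9*(78 - 24) = 9*54 = 486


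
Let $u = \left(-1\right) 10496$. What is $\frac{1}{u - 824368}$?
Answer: $- \frac{1}{834864} \approx -1.1978 \cdot 10^{-6}$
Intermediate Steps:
$u = -10496$
$\frac{1}{u - 824368} = \frac{1}{-10496 - 824368} = \frac{1}{-834864} = - \frac{1}{834864}$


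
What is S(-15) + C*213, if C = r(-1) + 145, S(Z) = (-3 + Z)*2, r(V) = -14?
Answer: 27867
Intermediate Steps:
S(Z) = -6 + 2*Z
C = 131 (C = -14 + 145 = 131)
S(-15) + C*213 = (-6 + 2*(-15)) + 131*213 = (-6 - 30) + 27903 = -36 + 27903 = 27867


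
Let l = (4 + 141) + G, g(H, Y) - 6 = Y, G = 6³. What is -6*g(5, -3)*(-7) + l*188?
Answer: 67994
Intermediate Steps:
G = 216
g(H, Y) = 6 + Y
l = 361 (l = (4 + 141) + 216 = 145 + 216 = 361)
-6*g(5, -3)*(-7) + l*188 = -6*(6 - 3)*(-7) + 361*188 = -6*3*(-7) + 67868 = -18*(-7) + 67868 = 126 + 67868 = 67994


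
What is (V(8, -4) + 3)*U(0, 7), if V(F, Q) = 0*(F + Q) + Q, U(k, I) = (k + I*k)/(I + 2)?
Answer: 0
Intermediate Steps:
U(k, I) = (k + I*k)/(2 + I)
V(F, Q) = Q (V(F, Q) = 0 + Q = Q)
(V(8, -4) + 3)*U(0, 7) = (-4 + 3)*(0*(1 + 7)/(2 + 7)) = -0*8/9 = -1*0 = 0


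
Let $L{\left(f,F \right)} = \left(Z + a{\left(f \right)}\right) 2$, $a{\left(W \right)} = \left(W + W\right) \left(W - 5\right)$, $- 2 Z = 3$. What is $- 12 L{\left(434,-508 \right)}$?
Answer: $-8936892$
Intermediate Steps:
$Z = - \frac{3}{2}$ ($Z = \left(- \frac{1}{2}\right) 3 = - \frac{3}{2} \approx -1.5$)
$a{\left(W \right)} = 2 W \left(-5 + W\right)$
$L{\left(f,F \right)} = -3 + 4 f \left(-5 + f\right)$ ($L{\left(f,F \right)} = \left(- \frac{3}{2} + 2 f \left(-5 + f\right)\right) 2 = -3 + 4 f \left(-5 + f\right)$)
$- 12 L{\left(434,-508 \right)} = - 12 \left(-3 + 4 \cdot 434 \left(-5 + 434\right)\right) = - 12 \left(-3 + 4 \cdot 434 \cdot 429\right) = - 12 \left(-3 + 744744\right) = \left(-12\right) 744741 = -8936892$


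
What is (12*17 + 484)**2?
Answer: 473344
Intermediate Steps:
(12*17 + 484)**2 = (204 + 484)**2 = 688**2 = 473344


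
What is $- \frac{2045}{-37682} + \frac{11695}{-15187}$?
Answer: $- \frac{409633575}{572276534} \approx -0.7158$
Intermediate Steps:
$- \frac{2045}{-37682} + \frac{11695}{-15187} = \left(-2045\right) \left(- \frac{1}{37682}\right) + 11695 \left(- \frac{1}{15187}\right) = \frac{2045}{37682} - \frac{11695}{15187} = - \frac{409633575}{572276534}$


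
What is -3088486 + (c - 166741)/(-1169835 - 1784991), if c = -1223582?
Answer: -3041979114371/984942 ≈ -3.0885e+6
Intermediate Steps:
-3088486 + (c - 166741)/(-1169835 - 1784991) = -3088486 + (-1223582 - 166741)/(-1169835 - 1784991) = -3088486 - 1390323/(-2954826) = -3088486 - 1390323*(-1/2954826) = -3088486 + 463441/984942 = -3041979114371/984942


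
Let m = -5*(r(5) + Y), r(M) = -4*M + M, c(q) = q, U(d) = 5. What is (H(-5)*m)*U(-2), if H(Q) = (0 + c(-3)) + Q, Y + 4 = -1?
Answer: -4000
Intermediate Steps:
Y = -5 (Y = -4 - 1 = -5)
r(M) = -3*M
H(Q) = -3 + Q (H(Q) = (0 - 3) + Q = -3 + Q)
m = 100 (m = -5*(-3*5 - 5) = -5*(-15 - 5) = -5*(-20) = 100)
(H(-5)*m)*U(-2) = ((-3 - 5)*100)*5 = -8*100*5 = -800*5 = -4000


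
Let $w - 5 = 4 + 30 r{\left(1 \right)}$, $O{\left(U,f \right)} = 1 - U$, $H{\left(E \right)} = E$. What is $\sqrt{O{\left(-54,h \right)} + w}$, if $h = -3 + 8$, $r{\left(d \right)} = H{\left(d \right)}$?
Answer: $\sqrt{94} \approx 9.6954$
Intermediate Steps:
$r{\left(d \right)} = d$
$h = 5$
$w = 39$ ($w = 5 + \left(4 + 30 \cdot 1\right) = 5 + \left(4 + 30\right) = 5 + 34 = 39$)
$\sqrt{O{\left(-54,h \right)} + w} = \sqrt{\left(1 - -54\right) + 39} = \sqrt{\left(1 + 54\right) + 39} = \sqrt{55 + 39} = \sqrt{94}$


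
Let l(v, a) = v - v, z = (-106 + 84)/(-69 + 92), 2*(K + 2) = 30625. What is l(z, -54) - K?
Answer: -30621/2 ≈ -15311.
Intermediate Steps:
K = 30621/2 (K = -2 + (½)*30625 = -2 + 30625/2 = 30621/2 ≈ 15311.)
z = -22/23 ≈ -0.95652
l(v, a) = 0
l(z, -54) - K = 0 - 1*30621/2 = 0 - 30621/2 = -30621/2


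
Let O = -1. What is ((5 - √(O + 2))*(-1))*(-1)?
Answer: 4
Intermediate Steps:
((5 - √(O + 2))*(-1))*(-1) = ((5 - √(-1 + 2))*(-1))*(-1) = ((5 - √1)*(-1))*(-1) = ((5 - 1*1)*(-1))*(-1) = ((5 - 1)*(-1))*(-1) = (4*(-1))*(-1) = -4*(-1) = 4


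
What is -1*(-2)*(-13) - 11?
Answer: -37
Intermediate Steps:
-1*(-2)*(-13) - 11 = 2*(-13) - 11 = -26 - 11 = -37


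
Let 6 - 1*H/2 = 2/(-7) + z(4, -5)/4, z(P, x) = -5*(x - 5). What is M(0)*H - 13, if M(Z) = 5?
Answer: -526/7 ≈ -75.143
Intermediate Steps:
z(P, x) = 25 - 5*x (z(P, x) = -5*(-5 + x) = 25 - 5*x)
H = -87/7 (H = 12 - 2*(2/(-7) + (25 - 5*(-5))/4) = 12 - 2*(2*(-1/7) + (25 + 25)*(1/4)) = 12 - 2*(-2/7 + 50*(1/4)) = 12 - 2*(-2/7 + 25/2) = 12 - 2*171/14 = 12 - 171/7 = -87/7 ≈ -12.429)
M(0)*H - 13 = 5*(-87/7) - 13 = -435/7 - 13 = -526/7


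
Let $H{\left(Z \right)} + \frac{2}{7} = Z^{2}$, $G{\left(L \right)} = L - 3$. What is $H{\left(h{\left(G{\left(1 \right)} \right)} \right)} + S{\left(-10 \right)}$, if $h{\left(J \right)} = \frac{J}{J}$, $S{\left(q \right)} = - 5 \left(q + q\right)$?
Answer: $\frac{705}{7} \approx 100.71$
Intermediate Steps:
$S{\left(q \right)} = - 10 q$ ($S{\left(q \right)} = - 5 \cdot 2 q = - 10 q$)
$G{\left(L \right)} = -3 + L$ ($G{\left(L \right)} = L - 3 = -3 + L$)
$h{\left(J \right)} = 1$
$H{\left(Z \right)} = - \frac{2}{7} + Z^{2}$
$H{\left(h{\left(G{\left(1 \right)} \right)} \right)} + S{\left(-10 \right)} = \left(- \frac{2}{7} + 1^{2}\right) - -100 = \left(- \frac{2}{7} + 1\right) + 100 = \frac{5}{7} + 100 = \frac{705}{7}$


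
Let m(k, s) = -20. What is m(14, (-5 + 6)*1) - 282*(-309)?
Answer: 87118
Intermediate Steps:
m(14, (-5 + 6)*1) - 282*(-309) = -20 - 282*(-309) = -20 + 87138 = 87118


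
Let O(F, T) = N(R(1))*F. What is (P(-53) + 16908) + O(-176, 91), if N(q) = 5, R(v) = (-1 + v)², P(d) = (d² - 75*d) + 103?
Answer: 22915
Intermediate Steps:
P(d) = 103 + d² - 75*d
O(F, T) = 5*F
(P(-53) + 16908) + O(-176, 91) = ((103 + (-53)² - 75*(-53)) + 16908) + 5*(-176) = ((103 + 2809 + 3975) + 16908) - 880 = (6887 + 16908) - 880 = 23795 - 880 = 22915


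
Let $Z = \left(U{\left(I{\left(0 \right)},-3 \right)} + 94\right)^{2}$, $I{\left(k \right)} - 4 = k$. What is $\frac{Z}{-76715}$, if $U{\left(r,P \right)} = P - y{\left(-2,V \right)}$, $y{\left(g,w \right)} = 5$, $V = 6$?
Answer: $- \frac{7396}{76715} \approx -0.096409$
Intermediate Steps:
$I{\left(k \right)} = 4 + k$
$U{\left(r,P \right)} = -5 + P$ ($U{\left(r,P \right)} = P - 5 = -5 + P$)
$Z = 7396$ ($Z = \left(\left(-5 - 3\right) + 94\right)^{2} = \left(-8 + 94\right)^{2} = 86^{2} = 7396$)
$\frac{Z}{-76715} = \frac{7396}{-76715} = 7396 \left(- \frac{1}{76715}\right) = - \frac{7396}{76715}$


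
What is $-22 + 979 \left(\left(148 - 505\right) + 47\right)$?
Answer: $-303512$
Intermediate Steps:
$-22 + 979 \left(\left(148 - 505\right) + 47\right) = -22 + 979 \left(-357 + 47\right) = -22 + 979 \left(-310\right) = -22 - 303490 = -303512$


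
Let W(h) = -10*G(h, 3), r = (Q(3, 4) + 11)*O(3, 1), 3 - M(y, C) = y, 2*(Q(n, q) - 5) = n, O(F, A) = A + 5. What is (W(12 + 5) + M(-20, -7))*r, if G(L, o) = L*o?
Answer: -51135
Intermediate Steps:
O(F, A) = 5 + A
Q(n, q) = 5 + n/2
M(y, C) = 3 - y
r = 105 (r = ((5 + (½)*3) + 11)*(5 + 1) = ((5 + 3/2) + 11)*6 = (13/2 + 11)*6 = (35/2)*6 = 105)
W(h) = -30*h (W(h) = -10*h*3 = -30*h)
(W(12 + 5) + M(-20, -7))*r = (-30*(12 + 5) + (3 - 1*(-20)))*105 = (-30*17 + (3 + 20))*105 = (-510 + 23)*105 = -487*105 = -51135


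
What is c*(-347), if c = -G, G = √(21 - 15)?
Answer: 347*√6 ≈ 849.97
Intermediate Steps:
G = √6 ≈ 2.4495
c = -√6 ≈ -2.4495
c*(-347) = -√6*(-347) = 347*√6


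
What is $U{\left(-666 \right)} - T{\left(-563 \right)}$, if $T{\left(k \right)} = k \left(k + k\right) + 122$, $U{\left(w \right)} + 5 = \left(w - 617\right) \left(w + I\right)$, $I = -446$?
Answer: $792631$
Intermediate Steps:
$U{\left(w \right)} = -5 + \left(-617 + w\right) \left(-446 + w\right)$ ($U{\left(w \right)} = -5 + \left(w - 617\right) \left(w - 446\right) = -5 + \left(-617 + w\right) \left(-446 + w\right)$)
$T{\left(k \right)} = 122 + 2 k^{2}$ ($T{\left(k \right)} = k 2 k + 122 = 2 k^{2} + 122 = 122 + 2 k^{2}$)
$U{\left(-666 \right)} - T{\left(-563 \right)} = \left(275177 + \left(-666\right)^{2} - -707958\right) - \left(122 + 2 \left(-563\right)^{2}\right) = \left(275177 + 443556 + 707958\right) - \left(122 + 2 \cdot 316969\right) = 1426691 - \left(122 + 633938\right) = 1426691 - 634060 = 792631$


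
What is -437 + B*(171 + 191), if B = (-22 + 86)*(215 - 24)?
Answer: 4424651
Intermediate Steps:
B = 12224 (B = 64*191 = 12224)
-437 + B*(171 + 191) = -437 + 12224*(171 + 191) = -437 + 12224*362 = -437 + 4425088 = 4424651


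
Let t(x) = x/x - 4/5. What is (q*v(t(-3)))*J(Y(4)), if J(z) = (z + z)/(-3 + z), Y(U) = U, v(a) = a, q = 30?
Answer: 48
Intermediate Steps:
t(x) = ⅕ (t(x) = 1 - 4*⅕ = 1 - ⅘ = ⅕)
J(z) = 2*z/(-3 + z) (J(z) = (2*z)/(-3 + z) = 2*z/(-3 + z))
(q*v(t(-3)))*J(Y(4)) = (30*(⅕))*(2*4/(-3 + 4)) = 6*(2*4/1) = 6*(2*4*1) = 6*8 = 48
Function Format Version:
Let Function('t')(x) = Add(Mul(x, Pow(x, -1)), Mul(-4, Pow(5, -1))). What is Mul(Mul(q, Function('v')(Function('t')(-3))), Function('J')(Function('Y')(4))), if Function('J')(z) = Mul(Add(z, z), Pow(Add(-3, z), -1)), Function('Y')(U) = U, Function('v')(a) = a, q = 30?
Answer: 48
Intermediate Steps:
Function('t')(x) = Rational(1, 5) (Function('t')(x) = Add(1, Mul(-4, Rational(1, 5))) = Add(1, Rational(-4, 5)) = Rational(1, 5))
Function('J')(z) = Mul(2, z, Pow(Add(-3, z), -1)) (Function('J')(z) = Mul(Mul(2, z), Pow(Add(-3, z), -1)) = Mul(2, z, Pow(Add(-3, z), -1)))
Mul(Mul(q, Function('v')(Function('t')(-3))), Function('J')(Function('Y')(4))) = Mul(Mul(30, Rational(1, 5)), Mul(2, 4, Pow(Add(-3, 4), -1))) = Mul(6, Mul(2, 4, Pow(1, -1))) = Mul(6, Mul(2, 4, 1)) = Mul(6, 8) = 48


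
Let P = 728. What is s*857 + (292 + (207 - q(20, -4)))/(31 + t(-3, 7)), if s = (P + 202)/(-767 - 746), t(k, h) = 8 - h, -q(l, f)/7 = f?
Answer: -24791697/48416 ≈ -512.06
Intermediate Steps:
q(l, f) = -7*f
s = -930/1513 (s = (728 + 202)/(-767 - 746) = 930/(-1513) = 930*(-1/1513) = -930/1513 ≈ -0.61467)
s*857 + (292 + (207 - q(20, -4)))/(31 + t(-3, 7)) = -930/1513*857 + (292 + (207 - (-7)*(-4)))/(31 + (8 - 1*7)) = -797010/1513 + (292 + (207 - 1*28))/(31 + (8 - 7)) = -797010/1513 + (292 + (207 - 28))/(31 + 1) = -797010/1513 + (292 + 179)/32 = -797010/1513 + 471*(1/32) = -797010/1513 + 471/32 = -24791697/48416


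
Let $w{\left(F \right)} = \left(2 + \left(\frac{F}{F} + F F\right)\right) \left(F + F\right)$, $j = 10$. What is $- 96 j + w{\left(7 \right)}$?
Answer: $-232$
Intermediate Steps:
$w{\left(F \right)} = 2 F \left(3 + F^{2}\right)$ ($w{\left(F \right)} = \left(2 + \left(1 + F^{2}\right)\right) 2 F = \left(3 + F^{2}\right) 2 F = 2 F \left(3 + F^{2}\right)$)
$- 96 j + w{\left(7 \right)} = \left(-96\right) 10 + 2 \cdot 7 \left(3 + 7^{2}\right) = -960 + 2 \cdot 7 \left(3 + 49\right) = -960 + 2 \cdot 7 \cdot 52 = -960 + 728 = -232$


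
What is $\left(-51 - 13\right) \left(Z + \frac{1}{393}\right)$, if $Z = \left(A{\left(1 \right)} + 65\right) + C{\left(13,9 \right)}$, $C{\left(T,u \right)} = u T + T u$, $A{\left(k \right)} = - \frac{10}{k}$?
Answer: $- \frac{7268992}{393} \approx -18496.0$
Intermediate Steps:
$C{\left(T,u \right)} = 2 T u$ ($C{\left(T,u \right)} = T u + T u = 2 T u$)
$Z = 289$ ($Z = \left(- \frac{10}{1} + 65\right) + 2 \cdot 13 \cdot 9 = \left(\left(-10\right) 1 + 65\right) + 234 = \left(-10 + 65\right) + 234 = 55 + 234 = 289$)
$\left(-51 - 13\right) \left(Z + \frac{1}{393}\right) = \left(-51 - 13\right) \left(289 + \frac{1}{393}\right) = - 64 \left(289 + \frac{1}{393}\right) = \left(-64\right) \frac{113578}{393} = - \frac{7268992}{393}$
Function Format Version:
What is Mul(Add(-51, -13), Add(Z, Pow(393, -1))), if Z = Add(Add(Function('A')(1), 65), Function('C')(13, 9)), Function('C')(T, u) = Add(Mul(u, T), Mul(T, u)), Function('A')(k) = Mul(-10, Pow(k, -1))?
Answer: Rational(-7268992, 393) ≈ -18496.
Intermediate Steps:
Function('C')(T, u) = Mul(2, T, u) (Function('C')(T, u) = Add(Mul(T, u), Mul(T, u)) = Mul(2, T, u))
Z = 289 (Z = Add(Add(Mul(-10, Pow(1, -1)), 65), Mul(2, 13, 9)) = Add(Add(Mul(-10, 1), 65), 234) = Add(Add(-10, 65), 234) = Add(55, 234) = 289)
Mul(Add(-51, -13), Add(Z, Pow(393, -1))) = Mul(Add(-51, -13), Add(289, Pow(393, -1))) = Mul(-64, Add(289, Rational(1, 393))) = Mul(-64, Rational(113578, 393)) = Rational(-7268992, 393)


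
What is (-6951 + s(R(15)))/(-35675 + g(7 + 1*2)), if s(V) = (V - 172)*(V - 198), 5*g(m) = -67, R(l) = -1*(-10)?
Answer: -117525/178442 ≈ -0.65862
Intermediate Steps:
R(l) = 10
g(m) = -67/5 (g(m) = (⅕)*(-67) = -67/5)
s(V) = (-198 + V)*(-172 + V) (s(V) = (-172 + V)*(-198 + V) = (-198 + V)*(-172 + V))
(-6951 + s(R(15)))/(-35675 + g(7 + 1*2)) = (-6951 + (34056 + 10² - 370*10))/(-35675 - 67/5) = (-6951 + (34056 + 100 - 3700))/(-178442/5) = (-6951 + 30456)*(-5/178442) = 23505*(-5/178442) = -117525/178442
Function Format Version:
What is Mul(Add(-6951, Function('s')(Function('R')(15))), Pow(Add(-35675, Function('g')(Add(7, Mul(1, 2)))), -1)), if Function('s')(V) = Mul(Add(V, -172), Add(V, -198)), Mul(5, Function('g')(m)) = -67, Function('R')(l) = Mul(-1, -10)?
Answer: Rational(-117525, 178442) ≈ -0.65862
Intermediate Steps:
Function('R')(l) = 10
Function('g')(m) = Rational(-67, 5) (Function('g')(m) = Mul(Rational(1, 5), -67) = Rational(-67, 5))
Function('s')(V) = Mul(Add(-198, V), Add(-172, V)) (Function('s')(V) = Mul(Add(-172, V), Add(-198, V)) = Mul(Add(-198, V), Add(-172, V)))
Mul(Add(-6951, Function('s')(Function('R')(15))), Pow(Add(-35675, Function('g')(Add(7, Mul(1, 2)))), -1)) = Mul(Add(-6951, Add(34056, Pow(10, 2), Mul(-370, 10))), Pow(Add(-35675, Rational(-67, 5)), -1)) = Mul(Add(-6951, Add(34056, 100, -3700)), Pow(Rational(-178442, 5), -1)) = Mul(Add(-6951, 30456), Rational(-5, 178442)) = Mul(23505, Rational(-5, 178442)) = Rational(-117525, 178442)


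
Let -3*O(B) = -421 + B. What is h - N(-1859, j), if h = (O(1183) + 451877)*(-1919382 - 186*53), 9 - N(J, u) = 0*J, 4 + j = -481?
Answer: -871289156529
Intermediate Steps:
j = -485 (j = -4 - 481 = -485)
N(J, u) = 9 (N(J, u) = 9 - 0*J = 9 - 1*0 = 9 + 0 = 9)
O(B) = 421/3 - B/3 (O(B) = -(-421 + B)/3 = 421/3 - B/3)
h = -871289156520 (h = ((421/3 - ⅓*1183) + 451877)*(-1919382 - 186*53) = ((421/3 - 1183/3) + 451877)*(-1919382 - 9858) = (-254 + 451877)*(-1929240) = 451623*(-1929240) = -871289156520)
h - N(-1859, j) = -871289156520 - 1*9 = -871289156520 - 9 = -871289156529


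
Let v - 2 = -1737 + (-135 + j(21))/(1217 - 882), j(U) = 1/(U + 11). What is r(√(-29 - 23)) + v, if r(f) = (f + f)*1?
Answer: -18603519/10720 + 4*I*√13 ≈ -1735.4 + 14.422*I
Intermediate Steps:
j(U) = 1/(11 + U)
r(f) = 2*f (r(f) = (2*f)*1 = 2*f)
v = -18603519/10720 (v = 2 + (-1737 + (-135 + 1/(11 + 21))/(1217 - 882)) = 2 + (-1737 + (-135 + 1/32)/335) = 2 + (-1737 + (-135 + 1/32)*(1/335)) = 2 + (-1737 - 4319/32*1/335) = 2 + (-1737 - 4319/10720) = 2 - 18624959/10720 = -18603519/10720 ≈ -1735.4)
r(√(-29 - 23)) + v = 2*√(-29 - 23) - 18603519/10720 = 2*√(-52) - 18603519/10720 = 2*(2*I*√13) - 18603519/10720 = 4*I*√13 - 18603519/10720 = -18603519/10720 + 4*I*√13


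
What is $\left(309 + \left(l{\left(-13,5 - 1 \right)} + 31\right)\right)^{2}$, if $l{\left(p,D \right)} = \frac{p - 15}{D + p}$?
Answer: $\frac{9535744}{81} \approx 1.1773 \cdot 10^{5}$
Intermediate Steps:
$l{\left(p,D \right)} = \frac{-15 + p}{D + p}$
$\left(309 + \left(l{\left(-13,5 - 1 \right)} + 31\right)\right)^{2} = \left(309 + \left(\frac{-15 - 13}{\left(5 - 1\right) - 13} + 31\right)\right)^{2} = \left(309 + \left(\frac{1}{4 - 13} \left(-28\right) + 31\right)\right)^{2} = \left(309 + \left(\frac{1}{-9} \left(-28\right) + 31\right)\right)^{2} = \left(309 + \left(\left(- \frac{1}{9}\right) \left(-28\right) + 31\right)\right)^{2} = \left(309 + \left(\frac{28}{9} + 31\right)\right)^{2} = \left(309 + \frac{307}{9}\right)^{2} = \left(\frac{3088}{9}\right)^{2} = \frac{9535744}{81}$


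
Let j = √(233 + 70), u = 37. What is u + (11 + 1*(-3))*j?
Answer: 37 + 8*√303 ≈ 176.26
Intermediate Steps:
j = √303 ≈ 17.407
u + (11 + 1*(-3))*j = 37 + (11 + 1*(-3))*√303 = 37 + (11 - 3)*√303 = 37 + 8*√303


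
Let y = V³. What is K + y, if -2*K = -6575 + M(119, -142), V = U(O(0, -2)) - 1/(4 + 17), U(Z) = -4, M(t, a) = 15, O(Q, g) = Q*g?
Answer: 29761955/9261 ≈ 3213.7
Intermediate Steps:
V = -85/21 (V = -4 - 1/(4 + 17) = -4 - 1/21 = -85/21 ≈ -4.0476)
y = -614125/9261 (y = (-85/21)³ = -614125/9261 ≈ -66.313)
K = 3280 (K = -(-6575 + 15)/2 = -½*(-6560) = 3280)
K + y = 3280 - 614125/9261 = 29761955/9261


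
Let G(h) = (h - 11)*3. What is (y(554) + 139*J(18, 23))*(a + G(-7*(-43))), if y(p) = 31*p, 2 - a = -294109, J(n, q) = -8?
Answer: 4737984822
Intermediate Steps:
a = 294111 (a = 2 - 1*(-294109) = 2 + 294109 = 294111)
G(h) = -33 + 3*h (G(h) = (-11 + h)*3 = -33 + 3*h)
(y(554) + 139*J(18, 23))*(a + G(-7*(-43))) = (31*554 + 139*(-8))*(294111 + (-33 + 3*(-7*(-43)))) = (17174 - 1112)*(294111 + (-33 + 3*301)) = 16062*(294111 + (-33 + 903)) = 16062*(294111 + 870) = 16062*294981 = 4737984822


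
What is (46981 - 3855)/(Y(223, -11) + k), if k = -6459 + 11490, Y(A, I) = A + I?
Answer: 43126/5243 ≈ 8.2254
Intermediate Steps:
k = 5031
(46981 - 3855)/(Y(223, -11) + k) = (46981 - 3855)/((223 - 11) + 5031) = 43126/(212 + 5031) = 43126/5243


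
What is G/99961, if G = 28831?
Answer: 28831/99961 ≈ 0.28842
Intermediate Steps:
G/99961 = 28831/99961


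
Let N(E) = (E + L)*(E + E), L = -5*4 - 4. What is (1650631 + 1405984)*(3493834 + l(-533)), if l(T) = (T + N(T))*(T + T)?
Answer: -1922269349972200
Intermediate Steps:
L = -24 (L = -20 - 4 = -24)
N(E) = 2*E*(-24 + E) (N(E) = (E - 24)*(E + E) = (-24 + E)*(2*E) = 2*E*(-24 + E))
l(T) = 2*T*(T + 2*T*(-24 + T)) (l(T) = (T + 2*T*(-24 + T))*(T + T) = (T + 2*T*(-24 + T))*(2*T) = 2*T*(T + 2*T*(-24 + T)))
(1650631 + 1405984)*(3493834 + l(-533)) = (1650631 + 1405984)*(3493834 + (-533)²*(-94 + 4*(-533))) = 3056615*(3493834 + 284089*(-94 - 2132)) = 3056615*(3493834 + 284089*(-2226)) = 3056615*(3493834 - 632382114) = 3056615*(-628888280) = -1922269349972200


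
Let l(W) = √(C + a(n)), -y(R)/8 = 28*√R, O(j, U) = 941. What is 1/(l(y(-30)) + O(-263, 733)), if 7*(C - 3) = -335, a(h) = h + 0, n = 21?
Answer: 6587/6198534 - I*√1169/6198534 ≈ 0.0010627 - 5.5159e-6*I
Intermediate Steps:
a(h) = h
C = -314/7 (C = 3 + (⅐)*(-335) = 3 - 335/7 = -314/7 ≈ -44.857)
y(R) = -224*√R
l(W) = I*√1169/7 (l(W) = √(-314/7 + 21) = √(-167/7) = I*√1169/7)
1/(l(y(-30)) + O(-263, 733)) = 1/(I*√1169/7 + 941) = 1/(941 + I*√1169/7)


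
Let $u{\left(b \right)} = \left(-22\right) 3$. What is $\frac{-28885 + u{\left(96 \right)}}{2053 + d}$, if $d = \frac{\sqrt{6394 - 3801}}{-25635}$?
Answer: $- \frac{39058823913849675}{2769775327106432} - \frac{742158885 \sqrt{2593}}{2769775327106432} \approx -14.102$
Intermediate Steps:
$u{\left(b \right)} = -66$
$d = - \frac{\sqrt{2593}}{25635}$ ($d = \sqrt{2593} \left(- \frac{1}{25635}\right) = - \frac{\sqrt{2593}}{25635} \approx -0.0019864$)
$\frac{-28885 + u{\left(96 \right)}}{2053 + d} = \frac{-28885 - 66}{2053 - \frac{\sqrt{2593}}{25635}} = - \frac{28951}{2053 - \frac{\sqrt{2593}}{25635}}$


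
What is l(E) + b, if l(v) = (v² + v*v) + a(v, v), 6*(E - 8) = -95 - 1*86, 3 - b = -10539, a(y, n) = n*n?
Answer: 144193/12 ≈ 12016.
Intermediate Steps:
a(y, n) = n²
b = 10542 (b = 3 - 1*(-10539) = 3 + 10539 = 10542)
E = -133/6 (E = 8 + (-95 - 1*86)/6 = 8 + (-95 - 86)/6 = 8 + (⅙)*(-181) = 8 - 181/6 = -133/6 ≈ -22.167)
l(v) = 3*v² (l(v) = (v² + v*v) + v² = (v² + v²) + v² = 2*v² + v² = 3*v²)
l(E) + b = 3*(-133/6)² + 10542 = 3*(17689/36) + 10542 = 17689/12 + 10542 = 144193/12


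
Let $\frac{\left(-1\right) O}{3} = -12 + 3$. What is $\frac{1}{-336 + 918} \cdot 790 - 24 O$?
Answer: $- \frac{188173}{291} \approx -646.64$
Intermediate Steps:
$O = 27$ ($O = - 3 \left(-12 + 3\right) = \left(-3\right) \left(-9\right) = 27$)
$\frac{1}{-336 + 918} \cdot 790 - 24 O = \frac{1}{-336 + 918} \cdot 790 - 648 = \frac{1}{582} \cdot 790 - 648 = \frac{395}{291} - 648 = - \frac{188173}{291}$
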